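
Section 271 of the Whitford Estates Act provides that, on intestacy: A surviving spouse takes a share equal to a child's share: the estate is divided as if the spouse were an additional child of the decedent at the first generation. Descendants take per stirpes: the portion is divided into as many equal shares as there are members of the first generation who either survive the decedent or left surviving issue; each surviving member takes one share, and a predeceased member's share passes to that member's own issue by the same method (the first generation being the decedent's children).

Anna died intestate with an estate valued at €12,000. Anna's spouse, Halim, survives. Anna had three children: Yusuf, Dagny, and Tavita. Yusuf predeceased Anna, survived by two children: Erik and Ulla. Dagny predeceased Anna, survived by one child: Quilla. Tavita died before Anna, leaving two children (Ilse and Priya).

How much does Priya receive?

The spouse counts as an additional share at the children's level, so there are 4 primary shares of €3,000. Halim takes one such share (€3,000).
The children's combined portion (€9,000) is divided into 3 shares of €3,000: Yusuf's €3,000 share passes to Yusuf's issue; Dagny's €3,000 share passes to Dagny's issue; Tavita's €3,000 share passes to Tavita's issue.
Yusuf's share (€3,000) is divided into 2 shares of €1,500: Erik and Ulla each take €1,500.
Dagny's share (€3,000) passes entirely to Quilla.
Tavita's share (€3,000) is divided into 2 shares of €1,500: Ilse and Priya each take €1,500.

Priya receives €1,500.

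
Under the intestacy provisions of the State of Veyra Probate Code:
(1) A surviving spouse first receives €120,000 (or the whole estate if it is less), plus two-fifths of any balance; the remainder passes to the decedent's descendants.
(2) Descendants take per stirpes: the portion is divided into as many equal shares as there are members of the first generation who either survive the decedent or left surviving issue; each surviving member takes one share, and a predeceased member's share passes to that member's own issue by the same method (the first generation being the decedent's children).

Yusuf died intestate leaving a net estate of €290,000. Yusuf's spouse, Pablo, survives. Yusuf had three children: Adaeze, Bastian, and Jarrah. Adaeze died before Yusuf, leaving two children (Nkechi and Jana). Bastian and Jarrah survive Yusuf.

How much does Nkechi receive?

Pablo first takes €120,000, leaving a balance of €170,000. Pablo then takes two-fifths of the balance (€68,000), for a total of €188,000. The remaining €102,000 passes to the descendants.
The descendants' portion (€102,000) is divided into 3 shares of €34,000: Bastian and Jarrah each take €34,000; Adaeze's €34,000 share passes to Adaeze's issue.
Adaeze's share (€34,000) is divided into 2 shares of €17,000: Nkechi and Jana each take €17,000.

Nkechi receives €17,000.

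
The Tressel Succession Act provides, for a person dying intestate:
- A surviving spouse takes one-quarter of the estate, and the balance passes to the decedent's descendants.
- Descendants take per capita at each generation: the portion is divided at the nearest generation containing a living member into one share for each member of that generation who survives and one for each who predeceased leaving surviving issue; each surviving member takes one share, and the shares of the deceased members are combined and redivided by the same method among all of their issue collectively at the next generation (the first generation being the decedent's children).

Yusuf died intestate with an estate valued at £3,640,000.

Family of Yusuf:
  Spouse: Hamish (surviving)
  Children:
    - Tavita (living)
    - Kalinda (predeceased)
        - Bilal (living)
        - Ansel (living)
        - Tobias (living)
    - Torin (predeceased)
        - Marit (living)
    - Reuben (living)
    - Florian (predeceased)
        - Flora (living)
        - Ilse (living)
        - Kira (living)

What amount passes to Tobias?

Hamish takes one-quarter of £3,640,000 = £910,000. The remaining £2,730,000 passes to the descendants.
The descendants' portion (£2,730,000) is divided at the children's generation into 5 shares of £546,000. Tavita and Reuben each take £546,000. The 3 shares of the deceased (Kalinda, Torin, and Florian) are combined into a pool of £1,638,000.
That pool (£1,638,000) is divided at the grandchildren's generation equally among Bilal, Ansel, Tobias, Marit, Flora, Ilse, and Kira: £234,000 each.

Tobias receives £234,000.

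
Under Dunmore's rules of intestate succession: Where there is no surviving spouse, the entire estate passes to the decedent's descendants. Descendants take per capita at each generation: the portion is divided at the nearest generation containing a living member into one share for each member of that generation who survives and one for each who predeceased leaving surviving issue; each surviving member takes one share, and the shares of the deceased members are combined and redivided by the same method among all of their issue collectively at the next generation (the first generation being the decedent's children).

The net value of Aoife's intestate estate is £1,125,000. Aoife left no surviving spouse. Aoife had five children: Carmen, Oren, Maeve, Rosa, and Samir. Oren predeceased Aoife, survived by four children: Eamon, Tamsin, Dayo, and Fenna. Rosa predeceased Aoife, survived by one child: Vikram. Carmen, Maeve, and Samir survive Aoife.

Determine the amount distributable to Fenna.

The entire £1,125,000 passes to the descendants.
That amount (£1,125,000) is divided at the children's generation into 5 shares of £225,000. Carmen, Maeve, and Samir each take £225,000. The 2 shares of the deceased (Oren and Rosa) are combined into a pool of £450,000.
That pool (£450,000) is divided at the grandchildren's generation equally among Eamon, Tamsin, Dayo, Fenna, and Vikram: £90,000 each.

Fenna receives £90,000.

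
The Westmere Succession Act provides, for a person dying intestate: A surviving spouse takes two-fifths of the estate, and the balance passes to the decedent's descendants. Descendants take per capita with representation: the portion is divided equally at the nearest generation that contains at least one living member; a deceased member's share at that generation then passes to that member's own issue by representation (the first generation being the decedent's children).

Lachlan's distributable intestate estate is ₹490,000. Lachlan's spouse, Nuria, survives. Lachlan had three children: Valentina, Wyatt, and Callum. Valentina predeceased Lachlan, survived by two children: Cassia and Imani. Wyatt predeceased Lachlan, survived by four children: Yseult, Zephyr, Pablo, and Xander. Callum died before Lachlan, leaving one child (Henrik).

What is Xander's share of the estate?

Nuria takes two-fifths of ₹490,000 = ₹196,000. The remaining ₹294,000 passes to the descendants.
No child survives, so the initial division is made at the grandchildren's generation.
The descendants' portion (₹294,000) is divided into 7 shares of ₹42,000: Cassia, Imani, Yseult, Zephyr, Pablo, Xander, and Henrik each take ₹42,000.

Xander receives ₹42,000.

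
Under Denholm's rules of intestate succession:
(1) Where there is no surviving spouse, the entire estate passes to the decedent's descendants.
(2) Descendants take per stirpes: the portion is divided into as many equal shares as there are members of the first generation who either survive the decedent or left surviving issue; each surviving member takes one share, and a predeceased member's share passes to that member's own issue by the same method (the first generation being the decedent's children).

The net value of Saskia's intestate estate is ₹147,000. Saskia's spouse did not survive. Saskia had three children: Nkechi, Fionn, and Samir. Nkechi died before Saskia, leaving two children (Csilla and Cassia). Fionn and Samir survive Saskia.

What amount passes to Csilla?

Csilla receives ₹24,500.

The entire ₹147,000 passes to the descendants.
That amount (₹147,000) is divided into 3 shares of ₹49,000: Fionn and Samir each take ₹49,000; Nkechi's ₹49,000 share passes to Nkechi's issue.
Nkechi's share (₹49,000) is divided into 2 shares of ₹24,500: Csilla and Cassia each take ₹24,500.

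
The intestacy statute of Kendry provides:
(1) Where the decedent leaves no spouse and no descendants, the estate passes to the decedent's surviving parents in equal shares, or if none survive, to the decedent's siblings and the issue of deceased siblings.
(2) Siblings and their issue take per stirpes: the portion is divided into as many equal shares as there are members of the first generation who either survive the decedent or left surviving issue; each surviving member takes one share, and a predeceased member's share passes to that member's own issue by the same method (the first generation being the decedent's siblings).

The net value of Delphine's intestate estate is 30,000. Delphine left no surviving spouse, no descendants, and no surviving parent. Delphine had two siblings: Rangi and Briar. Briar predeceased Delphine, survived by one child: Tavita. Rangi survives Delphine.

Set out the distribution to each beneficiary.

Rangi: 15,000; Tavita: 15,000

The entire 30,000 passes to the siblings and their issue.
That amount (30,000) is divided into 2 shares of 15,000: Rangi takes 15,000; Briar's 15,000 share passes to Briar's issue.
Briar's share (15,000) passes entirely to Tavita.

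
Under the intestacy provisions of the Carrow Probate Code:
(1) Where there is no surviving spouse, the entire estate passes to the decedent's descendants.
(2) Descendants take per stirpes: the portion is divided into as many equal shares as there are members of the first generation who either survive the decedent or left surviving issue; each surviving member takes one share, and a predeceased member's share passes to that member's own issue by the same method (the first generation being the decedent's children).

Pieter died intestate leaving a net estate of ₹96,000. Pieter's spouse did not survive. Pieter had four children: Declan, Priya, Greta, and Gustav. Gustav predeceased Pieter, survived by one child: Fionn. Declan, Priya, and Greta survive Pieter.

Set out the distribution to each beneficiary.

Declan: ₹24,000; Priya: ₹24,000; Greta: ₹24,000; Fionn: ₹24,000

The entire ₹96,000 passes to the descendants.
That amount (₹96,000) is divided into 4 shares of ₹24,000: Declan, Priya, and Greta each take ₹24,000; Gustav's ₹24,000 share passes to Gustav's issue.
Gustav's share (₹24,000) passes entirely to Fionn.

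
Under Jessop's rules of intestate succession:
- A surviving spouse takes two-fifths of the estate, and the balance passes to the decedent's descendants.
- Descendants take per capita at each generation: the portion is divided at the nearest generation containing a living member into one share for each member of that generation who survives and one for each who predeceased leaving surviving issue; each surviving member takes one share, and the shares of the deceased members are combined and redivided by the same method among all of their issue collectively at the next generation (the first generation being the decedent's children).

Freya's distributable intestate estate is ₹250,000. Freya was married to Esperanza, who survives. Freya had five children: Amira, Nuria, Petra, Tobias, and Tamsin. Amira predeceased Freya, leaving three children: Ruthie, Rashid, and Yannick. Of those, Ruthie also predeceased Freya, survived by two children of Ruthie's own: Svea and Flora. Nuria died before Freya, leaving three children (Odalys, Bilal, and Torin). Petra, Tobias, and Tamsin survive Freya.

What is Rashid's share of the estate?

Rashid receives ₹10,000.

Esperanza takes two-fifths of ₹250,000 = ₹100,000. The remaining ₹150,000 passes to the descendants.
The descendants' portion (₹150,000) is divided at the children's generation into 5 shares of ₹30,000. Petra, Tobias, and Tamsin each take ₹30,000. The 2 shares of the deceased (Amira and Nuria) are combined into a pool of ₹60,000.
That pool (₹60,000) is divided at the grandchildren's generation into 6 shares of ₹10,000. Rashid, Yannick, Odalys, Bilal, and Torin each take ₹10,000. The remaining share for the deceased Ruthie (₹10,000) is carried to the next generation.
That pool (₹10,000) is divided at the great-grandchildren's generation equally among Svea and Flora: ₹5,000 each.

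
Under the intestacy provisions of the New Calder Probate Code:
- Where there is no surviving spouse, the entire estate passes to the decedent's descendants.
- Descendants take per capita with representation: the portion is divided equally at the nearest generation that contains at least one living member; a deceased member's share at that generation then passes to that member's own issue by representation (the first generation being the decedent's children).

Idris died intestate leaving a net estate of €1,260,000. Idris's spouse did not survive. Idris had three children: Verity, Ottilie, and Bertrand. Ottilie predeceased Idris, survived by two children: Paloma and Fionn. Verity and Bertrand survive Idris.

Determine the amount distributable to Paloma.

The entire €1,260,000 passes to the descendants.
That amount (€1,260,000) is divided into 3 shares of €420,000: Verity and Bertrand each take €420,000; Ottilie's €420,000 share passes to Ottilie's issue.
Ottilie's share (€420,000) is divided into 2 shares of €210,000: Paloma and Fionn each take €210,000.

Paloma receives €210,000.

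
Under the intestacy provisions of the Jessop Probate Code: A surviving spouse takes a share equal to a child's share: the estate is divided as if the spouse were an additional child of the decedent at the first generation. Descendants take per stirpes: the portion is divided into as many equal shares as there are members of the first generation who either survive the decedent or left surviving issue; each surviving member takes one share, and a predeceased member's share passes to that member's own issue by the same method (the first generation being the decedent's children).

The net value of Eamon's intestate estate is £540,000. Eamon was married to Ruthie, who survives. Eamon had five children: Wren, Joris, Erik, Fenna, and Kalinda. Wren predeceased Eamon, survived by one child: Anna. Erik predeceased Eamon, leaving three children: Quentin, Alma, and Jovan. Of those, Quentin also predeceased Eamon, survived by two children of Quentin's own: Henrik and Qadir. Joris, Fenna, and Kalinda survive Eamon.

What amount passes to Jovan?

The spouse counts as an additional share at the children's level, so there are 6 primary shares of £90,000. Ruthie takes one such share (£90,000).
The children's combined portion (£450,000) is divided into 5 shares of £90,000: Joris, Fenna, and Kalinda each take £90,000; Wren's £90,000 share passes to Wren's issue; Erik's £90,000 share passes to Erik's issue.
Wren's share (£90,000) passes entirely to Anna.
Erik's share (£90,000) is divided into 3 shares of £30,000: Alma and Jovan each take £30,000; Quentin's £30,000 share passes to Quentin's issue.
Quentin's share (£30,000) is divided into 2 shares of £15,000: Henrik and Qadir each take £15,000.

Jovan receives £30,000.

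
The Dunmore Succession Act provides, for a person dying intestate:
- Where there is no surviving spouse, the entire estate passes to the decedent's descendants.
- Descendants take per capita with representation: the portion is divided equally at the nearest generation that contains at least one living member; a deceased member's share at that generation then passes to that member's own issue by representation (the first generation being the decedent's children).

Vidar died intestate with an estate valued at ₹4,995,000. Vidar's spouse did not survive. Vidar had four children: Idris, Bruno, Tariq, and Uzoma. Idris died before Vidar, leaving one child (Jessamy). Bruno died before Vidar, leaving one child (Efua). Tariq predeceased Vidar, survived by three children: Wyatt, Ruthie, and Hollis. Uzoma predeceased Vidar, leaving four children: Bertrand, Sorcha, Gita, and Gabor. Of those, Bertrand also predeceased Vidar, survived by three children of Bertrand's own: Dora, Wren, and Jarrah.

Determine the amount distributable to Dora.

Dora receives ₹185,000.

The entire ₹4,995,000 passes to the descendants.
No child survives, so the initial division is made at the grandchildren's generation.
That amount (₹4,995,000) is divided into 9 shares of ₹555,000: Jessamy, Efua, Wyatt, Ruthie, Hollis, Sorcha, Gita, and Gabor each take ₹555,000; Bertrand's ₹555,000 share passes to Bertrand's issue.
Bertrand's share (₹555,000) is divided into 3 shares of ₹185,000: Dora, Wren, and Jarrah each take ₹185,000.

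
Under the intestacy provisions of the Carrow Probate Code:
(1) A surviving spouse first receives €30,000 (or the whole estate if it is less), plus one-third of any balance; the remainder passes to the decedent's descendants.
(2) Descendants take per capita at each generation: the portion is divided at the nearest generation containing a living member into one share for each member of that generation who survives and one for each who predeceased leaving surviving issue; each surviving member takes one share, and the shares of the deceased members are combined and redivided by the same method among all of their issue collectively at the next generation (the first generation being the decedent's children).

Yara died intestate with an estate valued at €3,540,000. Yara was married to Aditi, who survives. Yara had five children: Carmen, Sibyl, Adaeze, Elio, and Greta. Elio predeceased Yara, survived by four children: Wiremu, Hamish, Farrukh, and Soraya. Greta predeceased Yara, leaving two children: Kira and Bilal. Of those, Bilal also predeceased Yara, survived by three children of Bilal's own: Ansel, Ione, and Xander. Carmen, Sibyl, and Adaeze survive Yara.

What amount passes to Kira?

Kira receives €156,000.

Aditi first takes €30,000, leaving a balance of €3,510,000. Aditi then takes one-third of the balance (€1,170,000), for a total of €1,200,000. The remaining €2,340,000 passes to the descendants.
The descendants' portion (€2,340,000) is divided at the children's generation into 5 shares of €468,000. Carmen, Sibyl, and Adaeze each take €468,000. The 2 shares of the deceased (Elio and Greta) are combined into a pool of €936,000.
That pool (€936,000) is divided at the grandchildren's generation into 6 shares of €156,000. Wiremu, Hamish, Farrukh, Soraya, and Kira each take €156,000. The remaining share for the deceased Bilal (€156,000) is carried to the next generation.
That pool (€156,000) is divided at the great-grandchildren's generation equally among Ansel, Ione, and Xander: €52,000 each.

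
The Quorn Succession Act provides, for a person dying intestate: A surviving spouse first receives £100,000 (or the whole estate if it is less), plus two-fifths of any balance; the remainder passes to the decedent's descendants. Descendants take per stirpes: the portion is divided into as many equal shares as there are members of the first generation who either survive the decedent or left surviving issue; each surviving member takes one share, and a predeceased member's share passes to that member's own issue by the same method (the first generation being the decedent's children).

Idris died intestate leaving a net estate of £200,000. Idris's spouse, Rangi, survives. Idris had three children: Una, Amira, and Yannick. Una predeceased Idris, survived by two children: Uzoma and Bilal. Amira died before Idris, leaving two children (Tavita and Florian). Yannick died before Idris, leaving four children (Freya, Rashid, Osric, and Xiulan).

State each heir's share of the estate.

Rangi: £140,000; Uzoma: £10,000; Bilal: £10,000; Tavita: £10,000; Florian: £10,000; Freya: £5,000; Rashid: £5,000; Osric: £5,000; Xiulan: £5,000

Rangi first takes £100,000, leaving a balance of £100,000. Rangi then takes two-fifths of the balance (£40,000), for a total of £140,000. The remaining £60,000 passes to the descendants.
The descendants' portion (£60,000) is divided into 3 shares of £20,000: Una's £20,000 share passes to Una's issue; Amira's £20,000 share passes to Amira's issue; Yannick's £20,000 share passes to Yannick's issue.
Una's share (£20,000) is divided into 2 shares of £10,000: Uzoma and Bilal each take £10,000.
Amira's share (£20,000) is divided into 2 shares of £10,000: Tavita and Florian each take £10,000.
Yannick's share (£20,000) is divided into 4 shares of £5,000: Freya, Rashid, Osric, and Xiulan each take £5,000.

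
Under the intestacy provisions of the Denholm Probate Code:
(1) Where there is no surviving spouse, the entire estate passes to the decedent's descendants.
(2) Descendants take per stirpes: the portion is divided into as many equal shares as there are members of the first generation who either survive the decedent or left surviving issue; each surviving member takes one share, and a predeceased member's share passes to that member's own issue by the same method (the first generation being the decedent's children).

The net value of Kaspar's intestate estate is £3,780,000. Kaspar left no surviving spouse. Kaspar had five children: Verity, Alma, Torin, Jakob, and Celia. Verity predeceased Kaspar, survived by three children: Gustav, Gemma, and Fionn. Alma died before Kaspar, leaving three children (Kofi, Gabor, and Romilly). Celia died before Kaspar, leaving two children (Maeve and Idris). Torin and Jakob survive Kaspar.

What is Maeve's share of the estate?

Maeve receives £378,000.

The entire £3,780,000 passes to the descendants.
That amount (£3,780,000) is divided into 5 shares of £756,000: Torin and Jakob each take £756,000; Verity's £756,000 share passes to Verity's issue; Alma's £756,000 share passes to Alma's issue; Celia's £756,000 share passes to Celia's issue.
Verity's share (£756,000) is divided into 3 shares of £252,000: Gustav, Gemma, and Fionn each take £252,000.
Alma's share (£756,000) is divided into 3 shares of £252,000: Kofi, Gabor, and Romilly each take £252,000.
Celia's share (£756,000) is divided into 2 shares of £378,000: Maeve and Idris each take £378,000.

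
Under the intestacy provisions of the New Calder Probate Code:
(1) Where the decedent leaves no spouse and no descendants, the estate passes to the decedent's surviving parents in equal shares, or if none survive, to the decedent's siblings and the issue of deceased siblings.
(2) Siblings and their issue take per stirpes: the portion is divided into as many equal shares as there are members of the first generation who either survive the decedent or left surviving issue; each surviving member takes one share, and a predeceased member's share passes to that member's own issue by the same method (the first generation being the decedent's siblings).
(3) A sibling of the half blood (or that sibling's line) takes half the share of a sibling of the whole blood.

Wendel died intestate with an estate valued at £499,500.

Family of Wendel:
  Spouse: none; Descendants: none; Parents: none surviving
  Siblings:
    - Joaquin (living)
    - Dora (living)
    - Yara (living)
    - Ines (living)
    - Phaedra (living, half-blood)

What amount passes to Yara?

The entire £499,500 passes to the siblings and their issue.
Counting each half-blood sibling's line as half a unit, there are 9/2 units in £499,500, so one unit is £111,000. Whole-blood lines (Joaquin, Dora, Yara, and Ines) take £111,000 each; half-blood lines (Phaedra) take £55,500 each.

Yara receives £111,000.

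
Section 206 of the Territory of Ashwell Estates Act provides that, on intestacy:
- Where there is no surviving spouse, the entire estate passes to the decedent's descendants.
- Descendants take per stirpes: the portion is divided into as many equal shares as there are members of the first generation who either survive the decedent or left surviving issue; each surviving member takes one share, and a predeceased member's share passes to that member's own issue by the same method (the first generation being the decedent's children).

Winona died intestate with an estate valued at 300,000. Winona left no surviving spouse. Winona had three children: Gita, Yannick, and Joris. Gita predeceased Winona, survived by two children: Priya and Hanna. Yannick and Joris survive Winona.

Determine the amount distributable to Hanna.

The entire 300,000 passes to the descendants.
That amount (300,000) is divided into 3 shares of 100,000: Yannick and Joris each take 100,000; Gita's 100,000 share passes to Gita's issue.
Gita's share (100,000) is divided into 2 shares of 50,000: Priya and Hanna each take 50,000.

Hanna receives 50,000.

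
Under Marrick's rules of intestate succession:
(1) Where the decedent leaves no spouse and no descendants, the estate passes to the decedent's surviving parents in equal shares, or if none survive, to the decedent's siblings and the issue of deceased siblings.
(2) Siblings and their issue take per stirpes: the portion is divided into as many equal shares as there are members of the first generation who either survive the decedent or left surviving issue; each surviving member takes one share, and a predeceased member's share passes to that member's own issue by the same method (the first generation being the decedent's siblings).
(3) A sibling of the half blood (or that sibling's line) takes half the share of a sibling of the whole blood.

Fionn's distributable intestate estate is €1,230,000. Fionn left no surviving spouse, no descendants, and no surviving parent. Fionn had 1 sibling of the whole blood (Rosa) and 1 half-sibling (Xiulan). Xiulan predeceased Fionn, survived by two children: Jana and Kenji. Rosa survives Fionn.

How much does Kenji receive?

Kenji receives €205,000.

The entire €1,230,000 passes to the siblings and their issue.
Counting each half-blood sibling's line as half a unit, there are 3/2 units in €1,230,000, so one unit is €820,000. Whole-blood lines (Rosa) take €820,000 each; half-blood lines (Xiulan) take €410,000 each.
Xiulan's share (€410,000) is divided into 2 shares of €205,000: Jana and Kenji each take €205,000.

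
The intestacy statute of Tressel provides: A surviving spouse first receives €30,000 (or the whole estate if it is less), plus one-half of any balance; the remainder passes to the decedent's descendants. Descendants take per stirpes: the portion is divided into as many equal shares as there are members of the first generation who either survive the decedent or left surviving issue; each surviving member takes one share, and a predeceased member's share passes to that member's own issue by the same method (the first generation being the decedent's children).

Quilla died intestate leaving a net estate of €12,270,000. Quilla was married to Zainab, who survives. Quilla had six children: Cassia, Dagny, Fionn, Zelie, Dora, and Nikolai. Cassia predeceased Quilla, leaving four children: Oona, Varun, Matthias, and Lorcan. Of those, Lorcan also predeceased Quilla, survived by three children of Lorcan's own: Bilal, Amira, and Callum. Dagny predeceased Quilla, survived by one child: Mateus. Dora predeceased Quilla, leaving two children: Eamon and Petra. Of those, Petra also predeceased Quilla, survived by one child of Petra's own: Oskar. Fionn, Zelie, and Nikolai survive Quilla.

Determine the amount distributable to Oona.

Zainab first takes €30,000, leaving a balance of €12,240,000. Zainab then takes one-half of the balance (€6,120,000), for a total of €6,150,000. The remaining €6,120,000 passes to the descendants.
The descendants' portion (€6,120,000) is divided into 6 shares of €1,020,000: Fionn, Zelie, and Nikolai each take €1,020,000; Cassia's €1,020,000 share passes to Cassia's issue; Dagny's €1,020,000 share passes to Dagny's issue; Dora's €1,020,000 share passes to Dora's issue.
Cassia's share (€1,020,000) is divided into 4 shares of €255,000: Oona, Varun, and Matthias each take €255,000; Lorcan's €255,000 share passes to Lorcan's issue.
Lorcan's share (€255,000) is divided into 3 shares of €85,000: Bilal, Amira, and Callum each take €85,000.
Dagny's share (€1,020,000) passes entirely to Mateus.
Dora's share (€1,020,000) is divided into 2 shares of €510,000: Eamon takes €510,000; Petra's €510,000 share passes to Petra's issue.
Petra's share (€510,000) passes entirely to Oskar.

Oona receives €255,000.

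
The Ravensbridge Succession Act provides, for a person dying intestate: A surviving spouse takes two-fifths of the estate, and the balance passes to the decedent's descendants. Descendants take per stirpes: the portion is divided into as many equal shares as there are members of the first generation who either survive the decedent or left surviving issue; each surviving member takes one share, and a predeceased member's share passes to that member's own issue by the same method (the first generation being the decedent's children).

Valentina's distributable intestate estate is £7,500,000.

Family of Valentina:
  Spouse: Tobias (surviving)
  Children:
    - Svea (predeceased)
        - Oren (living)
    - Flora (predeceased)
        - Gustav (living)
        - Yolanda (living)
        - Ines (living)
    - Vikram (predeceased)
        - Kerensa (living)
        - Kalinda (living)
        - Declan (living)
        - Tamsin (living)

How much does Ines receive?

Tobias takes two-fifths of £7,500,000 = £3,000,000. The remaining £4,500,000 passes to the descendants.
The descendants' portion (£4,500,000) is divided into 3 shares of £1,500,000: Svea's £1,500,000 share passes to Svea's issue; Flora's £1,500,000 share passes to Flora's issue; Vikram's £1,500,000 share passes to Vikram's issue.
Svea's share (£1,500,000) passes entirely to Oren.
Flora's share (£1,500,000) is divided into 3 shares of £500,000: Gustav, Yolanda, and Ines each take £500,000.
Vikram's share (£1,500,000) is divided into 4 shares of £375,000: Kerensa, Kalinda, Declan, and Tamsin each take £375,000.

Ines receives £500,000.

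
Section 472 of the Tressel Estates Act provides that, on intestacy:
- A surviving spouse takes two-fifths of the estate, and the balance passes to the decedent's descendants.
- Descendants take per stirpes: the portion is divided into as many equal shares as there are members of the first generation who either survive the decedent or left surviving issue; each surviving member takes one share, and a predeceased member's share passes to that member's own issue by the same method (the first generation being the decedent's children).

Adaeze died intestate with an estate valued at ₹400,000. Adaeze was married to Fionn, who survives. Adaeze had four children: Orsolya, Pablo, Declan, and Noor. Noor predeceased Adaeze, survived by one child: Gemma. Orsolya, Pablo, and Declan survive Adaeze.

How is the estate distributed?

Fionn: ₹160,000; Orsolya: ₹60,000; Pablo: ₹60,000; Declan: ₹60,000; Gemma: ₹60,000

Fionn takes two-fifths of ₹400,000 = ₹160,000. The remaining ₹240,000 passes to the descendants.
The descendants' portion (₹240,000) is divided into 4 shares of ₹60,000: Orsolya, Pablo, and Declan each take ₹60,000; Noor's ₹60,000 share passes to Noor's issue.
Noor's share (₹60,000) passes entirely to Gemma.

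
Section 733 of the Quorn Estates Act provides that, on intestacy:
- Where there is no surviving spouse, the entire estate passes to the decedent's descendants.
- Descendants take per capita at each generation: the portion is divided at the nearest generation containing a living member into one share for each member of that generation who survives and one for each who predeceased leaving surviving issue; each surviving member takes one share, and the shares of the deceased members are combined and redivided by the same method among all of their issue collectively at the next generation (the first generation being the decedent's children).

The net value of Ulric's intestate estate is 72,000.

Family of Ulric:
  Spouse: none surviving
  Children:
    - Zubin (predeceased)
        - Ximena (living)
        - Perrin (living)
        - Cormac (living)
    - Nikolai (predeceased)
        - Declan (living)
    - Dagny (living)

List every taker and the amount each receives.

Ximena: 12,000; Perrin: 12,000; Cormac: 12,000; Declan: 12,000; Dagny: 24,000

The entire 72,000 passes to the descendants.
That amount (72,000) is divided at the children's generation into 3 shares of 24,000. Dagny takes 24,000. The 2 shares of the deceased (Zubin and Nikolai) are combined into a pool of 48,000.
That pool (48,000) is divided at the grandchildren's generation equally among Ximena, Perrin, Cormac, and Declan: 12,000 each.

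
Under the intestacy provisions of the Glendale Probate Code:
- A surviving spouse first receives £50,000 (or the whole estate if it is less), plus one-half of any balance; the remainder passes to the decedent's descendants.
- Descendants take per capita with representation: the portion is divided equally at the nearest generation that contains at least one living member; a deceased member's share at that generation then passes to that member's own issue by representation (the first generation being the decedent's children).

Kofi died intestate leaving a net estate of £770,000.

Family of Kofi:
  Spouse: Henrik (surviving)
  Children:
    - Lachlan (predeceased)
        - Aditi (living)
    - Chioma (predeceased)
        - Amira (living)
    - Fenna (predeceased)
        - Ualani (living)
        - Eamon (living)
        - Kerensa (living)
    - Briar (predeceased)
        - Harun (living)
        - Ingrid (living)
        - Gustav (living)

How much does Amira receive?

Amira receives £45,000.

Henrik first takes £50,000, leaving a balance of £720,000. Henrik then takes one-half of the balance (£360,000), for a total of £410,000. The remaining £360,000 passes to the descendants.
No child survives, so the initial division is made at the grandchildren's generation.
The descendants' portion (£360,000) is divided into 8 shares of £45,000: Aditi, Amira, Ualani, Eamon, Kerensa, Harun, Ingrid, and Gustav each take £45,000.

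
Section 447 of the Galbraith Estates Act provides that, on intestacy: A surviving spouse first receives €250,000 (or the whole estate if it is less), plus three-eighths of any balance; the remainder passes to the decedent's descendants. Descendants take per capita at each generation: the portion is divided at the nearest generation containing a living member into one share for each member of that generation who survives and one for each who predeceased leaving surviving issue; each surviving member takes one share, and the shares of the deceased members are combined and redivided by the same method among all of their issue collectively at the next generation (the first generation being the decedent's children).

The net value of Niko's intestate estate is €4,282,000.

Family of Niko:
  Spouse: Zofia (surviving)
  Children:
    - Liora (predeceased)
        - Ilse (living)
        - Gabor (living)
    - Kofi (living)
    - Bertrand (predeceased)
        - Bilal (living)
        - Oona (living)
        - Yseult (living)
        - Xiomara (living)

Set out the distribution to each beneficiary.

Zofia first takes €250,000, leaving a balance of €4,032,000. Zofia then takes three-eighths of the balance (€1,512,000), for a total of €1,762,000. The remaining €2,520,000 passes to the descendants.
The descendants' portion (€2,520,000) is divided at the children's generation into 3 shares of €840,000. Kofi takes €840,000. The 2 shares of the deceased (Liora and Bertrand) are combined into a pool of €1,680,000.
That pool (€1,680,000) is divided at the grandchildren's generation equally among Ilse, Gabor, Bilal, Oona, Yseult, and Xiomara: €280,000 each.

Zofia: €1,762,000; Ilse: €280,000; Gabor: €280,000; Kofi: €840,000; Bilal: €280,000; Oona: €280,000; Yseult: €280,000; Xiomara: €280,000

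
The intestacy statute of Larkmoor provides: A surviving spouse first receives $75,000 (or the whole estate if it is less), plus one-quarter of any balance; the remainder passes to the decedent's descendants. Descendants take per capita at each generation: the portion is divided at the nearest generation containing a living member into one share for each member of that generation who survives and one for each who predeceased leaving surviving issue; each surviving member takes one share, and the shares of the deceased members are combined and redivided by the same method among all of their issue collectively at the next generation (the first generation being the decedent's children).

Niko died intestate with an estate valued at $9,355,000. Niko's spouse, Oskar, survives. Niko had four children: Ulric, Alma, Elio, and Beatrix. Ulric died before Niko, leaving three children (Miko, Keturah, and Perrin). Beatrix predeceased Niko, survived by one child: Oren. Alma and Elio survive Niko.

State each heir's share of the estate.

Oskar: $2,395,000; Miko: $870,000; Keturah: $870,000; Perrin: $870,000; Alma: $1,740,000; Elio: $1,740,000; Oren: $870,000

Oskar first takes $75,000, leaving a balance of $9,280,000. Oskar then takes one-quarter of the balance ($2,320,000), for a total of $2,395,000. The remaining $6,960,000 passes to the descendants.
The descendants' portion ($6,960,000) is divided at the children's generation into 4 shares of $1,740,000. Alma and Elio each take $1,740,000. The 2 shares of the deceased (Ulric and Beatrix) are combined into a pool of $3,480,000.
That pool ($3,480,000) is divided at the grandchildren's generation equally among Miko, Keturah, Perrin, and Oren: $870,000 each.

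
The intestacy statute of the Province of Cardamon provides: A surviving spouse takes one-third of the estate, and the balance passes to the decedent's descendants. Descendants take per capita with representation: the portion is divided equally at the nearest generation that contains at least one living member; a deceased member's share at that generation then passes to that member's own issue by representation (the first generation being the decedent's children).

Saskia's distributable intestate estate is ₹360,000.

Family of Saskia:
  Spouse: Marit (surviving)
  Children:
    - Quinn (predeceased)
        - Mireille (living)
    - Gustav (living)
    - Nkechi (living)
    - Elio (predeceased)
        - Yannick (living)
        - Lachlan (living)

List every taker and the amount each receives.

Marit takes one-third of ₹360,000 = ₹120,000. The remaining ₹240,000 passes to the descendants.
The descendants' portion (₹240,000) is divided into 4 shares of ₹60,000: Gustav and Nkechi each take ₹60,000; Quinn's ₹60,000 share passes to Quinn's issue; Elio's ₹60,000 share passes to Elio's issue.
Quinn's share (₹60,000) passes entirely to Mireille.
Elio's share (₹60,000) is divided into 2 shares of ₹30,000: Yannick and Lachlan each take ₹30,000.

Marit: ₹120,000; Mireille: ₹60,000; Gustav: ₹60,000; Nkechi: ₹60,000; Yannick: ₹30,000; Lachlan: ₹30,000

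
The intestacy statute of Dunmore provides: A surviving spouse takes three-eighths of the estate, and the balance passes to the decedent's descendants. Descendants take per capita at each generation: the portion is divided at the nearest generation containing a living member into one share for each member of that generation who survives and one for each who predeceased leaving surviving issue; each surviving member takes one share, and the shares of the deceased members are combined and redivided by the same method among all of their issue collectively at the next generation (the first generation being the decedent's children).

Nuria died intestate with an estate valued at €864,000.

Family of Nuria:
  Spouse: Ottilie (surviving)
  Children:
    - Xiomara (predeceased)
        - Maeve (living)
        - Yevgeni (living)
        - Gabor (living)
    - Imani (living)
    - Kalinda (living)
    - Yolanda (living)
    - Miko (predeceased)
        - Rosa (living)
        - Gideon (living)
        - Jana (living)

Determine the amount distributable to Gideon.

Gideon receives €36,000.

Ottilie takes three-eighths of €864,000 = €324,000. The remaining €540,000 passes to the descendants.
The descendants' portion (€540,000) is divided at the children's generation into 5 shares of €108,000. Imani, Kalinda, and Yolanda each take €108,000. The 2 shares of the deceased (Xiomara and Miko) are combined into a pool of €216,000.
That pool (€216,000) is divided at the grandchildren's generation equally among Maeve, Yevgeni, Gabor, Rosa, Gideon, and Jana: €36,000 each.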